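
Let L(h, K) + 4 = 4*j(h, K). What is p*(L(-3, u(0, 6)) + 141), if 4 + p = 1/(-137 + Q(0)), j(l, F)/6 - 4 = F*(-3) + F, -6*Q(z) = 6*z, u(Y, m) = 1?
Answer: -101565/137 ≈ -741.35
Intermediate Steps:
Q(z) = -z
j(l, F) = 24 - 12*F (j(l, F) = 24 + 6*(F*(-3) + F) = 24 + 6*(-3*F + F) = 24 + 6*(-2*F) = 24 - 12*F)
p = -549/137 (p = -4 + 1/(-137 - 1*0) = -4 + 1/(-137 + 0) = -4 + 1/(-137) = -4 - 1/137 = -549/137 ≈ -4.0073)
L(h, K) = 92 - 48*K (L(h, K) = -4 + 4*(24 - 12*K) = -4 + (96 - 48*K) = 92 - 48*K)
p*(L(-3, u(0, 6)) + 141) = -549*((92 - 48*1) + 141)/137 = -549*((92 - 48) + 141)/137 = -549*(44 + 141)/137 = -549/137*185 = -101565/137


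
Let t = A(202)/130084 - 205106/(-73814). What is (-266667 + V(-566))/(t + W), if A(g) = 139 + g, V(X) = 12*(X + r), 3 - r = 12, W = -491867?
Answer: 11036957597484/19844076681103 ≈ 0.55618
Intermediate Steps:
r = -9 (r = 3 - 1*12 = 3 - 12 = -9)
V(X) = -108 + 12*X (V(X) = 12*(X - 9) = 12*(-9 + X) = -108 + 12*X)
t = 785475867/282412364 (t = (139 + 202)/130084 - 205106/(-73814) = 341*(1/130084) - 205106*(-1/73814) = 341/130084 + 102553/36907 = 785475867/282412364 ≈ 2.7813)
(-266667 + V(-566))/(t + W) = (-266667 + (-108 + 12*(-566)))/(785475867/282412364 - 491867) = (-266667 + (-108 - 6792))/(-138908536767721/282412364) = (-266667 - 6900)*(-282412364/138908536767721) = -273567*(-282412364/138908536767721) = 11036957597484/19844076681103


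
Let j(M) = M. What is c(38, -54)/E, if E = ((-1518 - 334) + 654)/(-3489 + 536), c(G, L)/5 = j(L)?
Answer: -398655/599 ≈ -665.53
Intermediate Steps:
c(G, L) = 5*L
E = 1198/2953 (E = (-1852 + 654)/(-2953) = -1198*(-1/2953) = 1198/2953 ≈ 0.40569)
c(38, -54)/E = (5*(-54))/(1198/2953) = -270*2953/1198 = -398655/599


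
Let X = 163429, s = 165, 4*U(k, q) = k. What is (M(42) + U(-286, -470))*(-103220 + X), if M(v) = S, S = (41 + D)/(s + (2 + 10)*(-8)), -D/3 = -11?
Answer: -585171271/138 ≈ -4.2404e+6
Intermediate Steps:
D = 33 (D = -3*(-11) = 33)
U(k, q) = k/4
S = 74/69 (S = (41 + 33)/(165 + (2 + 10)*(-8)) = 74/(165 + 12*(-8)) = 74/(165 - 96) = 74/69 ≈ 1.0725)
M(v) = 74/69
(M(42) + U(-286, -470))*(-103220 + X) = (74/69 + (¼)*(-286))*(-103220 + 163429) = (74/69 - 143/2)*60209 = -9719/138*60209 = -585171271/138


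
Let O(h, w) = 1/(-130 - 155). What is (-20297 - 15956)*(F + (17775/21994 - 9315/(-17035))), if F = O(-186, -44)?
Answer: -149477990688823/3050866290 ≈ -48995.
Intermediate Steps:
O(h, w) = -1/285 (O(h, w) = 1/(-285) = -1/285)
F = -1/285 ≈ -0.0035088
(-20297 - 15956)*(F + (17775/21994 - 9315/(-17035))) = (-20297 - 15956)*(-1/285 + (17775/21994 - 9315/(-17035))) = -36253*(-1/285 + (17775*(1/21994) - 9315*(-1/17035))) = -36253*(-1/285 + (17775/21994 + 1863/3407)) = -36253*(-1/285 + 101534247/74933558) = -36253*28862326837/21356064030 = -149477990688823/3050866290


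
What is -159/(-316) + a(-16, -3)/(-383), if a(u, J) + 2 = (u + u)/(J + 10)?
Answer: 440815/847196 ≈ 0.52032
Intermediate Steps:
a(u, J) = -2 + 2*u/(10 + J) (a(u, J) = -2 + (u + u)/(J + 10) = -2 + (2*u)/(10 + J) = -2 + 2*u/(10 + J))
-159/(-316) + a(-16, -3)/(-383) = -159/(-316) + (2*(-10 - 16 - 1*(-3))/(10 - 3))/(-383) = -159*(-1/316) + (2*(-10 - 16 + 3)/7)*(-1/383) = 159/316 + (2*(⅐)*(-23))*(-1/383) = 159/316 - 46/7*(-1/383) = 159/316 + 46/2681 = 440815/847196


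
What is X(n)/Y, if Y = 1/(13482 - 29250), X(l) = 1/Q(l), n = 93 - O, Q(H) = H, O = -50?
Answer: -15768/143 ≈ -110.27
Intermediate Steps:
n = 143 (n = 93 - 1*(-50) = 93 + 50 = 143)
X(l) = 1/l
Y = -1/15768 (Y = 1/(-15768) = -1/15768 ≈ -6.3420e-5)
X(n)/Y = 1/(143*(-1/15768)) = (1/143)*(-15768) = -15768/143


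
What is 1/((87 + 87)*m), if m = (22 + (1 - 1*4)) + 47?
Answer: 1/11484 ≈ 8.7078e-5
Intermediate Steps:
m = 66 (m = (22 + (1 - 4)) + 47 = (22 - 3) + 47 = 19 + 47 = 66)
1/((87 + 87)*m) = 1/((87 + 87)*66) = 1/(174*66) = 1/11484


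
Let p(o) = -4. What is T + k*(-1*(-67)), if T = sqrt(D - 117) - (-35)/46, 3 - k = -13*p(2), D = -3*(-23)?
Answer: -150983/46 + 4*I*sqrt(3) ≈ -3282.2 + 6.9282*I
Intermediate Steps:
D = 69
k = -49 (k = 3 - (-13)*(-4) = 3 - 1*52 = 3 - 52 = -49)
T = 35/46 + 4*I*sqrt(3) (T = sqrt(69 - 117) - (-35)/46 = sqrt(-48) - (-35)/46 = 4*I*sqrt(3) - 1*(-35/46) = 4*I*sqrt(3) + 35/46 = 35/46 + 4*I*sqrt(3) ≈ 0.76087 + 6.9282*I)
T + k*(-1*(-67)) = (35/46 + 4*I*sqrt(3)) - (-49)*(-67) = (35/46 + 4*I*sqrt(3)) - 49*67 = (35/46 + 4*I*sqrt(3)) - 3283 = -150983/46 + 4*I*sqrt(3)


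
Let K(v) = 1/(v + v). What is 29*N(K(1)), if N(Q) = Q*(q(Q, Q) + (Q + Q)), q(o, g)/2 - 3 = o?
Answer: 116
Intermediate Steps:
q(o, g) = 6 + 2*o
K(v) = 1/(2*v)
N(Q) = Q*(6 + 4*Q) (N(Q) = Q*((6 + 2*Q) + (Q + Q)) = Q*((6 + 2*Q) + 2*Q) = Q*(6 + 4*Q))
29*N(K(1)) = 29*(2*((½)/1)*(3 + 2*((½)/1))) = 29*(2*((½)*1)*(3 + 2*((½)*1))) = 29*(2*(½)*(3 + 2*(½))) = 29*(2*(½)*(3 + 1)) = 29*(2*(½)*4) = 29*4 = 116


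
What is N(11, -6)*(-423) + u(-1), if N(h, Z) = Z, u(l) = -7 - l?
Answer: 2532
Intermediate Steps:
N(11, -6)*(-423) + u(-1) = -6*(-423) + (-7 - 1*(-1)) = 2538 + (-7 + 1) = 2538 - 6 = 2532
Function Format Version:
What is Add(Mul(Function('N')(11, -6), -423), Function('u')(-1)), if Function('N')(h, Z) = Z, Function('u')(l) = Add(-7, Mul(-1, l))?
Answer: 2532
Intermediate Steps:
Add(Mul(Function('N')(11, -6), -423), Function('u')(-1)) = Add(Mul(-6, -423), Add(-7, Mul(-1, -1))) = Add(2538, Add(-7, 1)) = Add(2538, -6) = 2532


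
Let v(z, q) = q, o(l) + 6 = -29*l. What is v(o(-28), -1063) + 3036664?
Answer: 3035601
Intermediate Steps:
o(l) = -6 - 29*l
v(o(-28), -1063) + 3036664 = -1063 + 3036664 = 3035601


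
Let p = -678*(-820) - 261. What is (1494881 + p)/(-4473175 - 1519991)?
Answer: -1025290/2996583 ≈ -0.34215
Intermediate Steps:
p = 555699 (p = 555960 - 261 = 555699)
(1494881 + p)/(-4473175 - 1519991) = (1494881 + 555699)/(-4473175 - 1519991) = 2050580/(-5993166) = 2050580*(-1/5993166) = -1025290/2996583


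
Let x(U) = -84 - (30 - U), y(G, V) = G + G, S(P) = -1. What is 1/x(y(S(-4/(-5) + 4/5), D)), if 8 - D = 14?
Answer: -1/116 ≈ -0.0086207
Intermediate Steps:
D = -6 (D = 8 - 1*14 = 8 - 14 = -6)
y(G, V) = 2*G
x(U) = -114 + U (x(U) = -84 + (-30 + U) = -114 + U)
1/x(y(S(-4/(-5) + 4/5), D)) = 1/(-114 + 2*(-1)) = 1/(-114 - 2) = 1/(-116) = -1/116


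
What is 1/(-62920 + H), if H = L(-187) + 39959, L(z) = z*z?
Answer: 1/12008 ≈ 8.3278e-5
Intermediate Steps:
L(z) = z**2
H = 74928 (H = (-187)**2 + 39959 = 34969 + 39959 = 74928)
1/(-62920 + H) = 1/(-62920 + 74928) = 1/12008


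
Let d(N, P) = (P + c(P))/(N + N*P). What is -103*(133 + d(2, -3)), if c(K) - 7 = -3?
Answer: -54693/4 ≈ -13673.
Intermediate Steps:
c(K) = 4 (c(K) = 7 - 3 = 4)
d(N, P) = (4 + P)/(N + N*P) (d(N, P) = (P + 4)/(N + N*P) = (4 + P)/(N + N*P))
-103*(133 + d(2, -3)) = -103*(133 + (4 - 3)/(2*(1 - 3))) = -103*(133 + (½)*1/(-2)) = -103*(133 + (½)*(-½)*1) = -103*(133 - ¼) = -103*531/4 = -54693/4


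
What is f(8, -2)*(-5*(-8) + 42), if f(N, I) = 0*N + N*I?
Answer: -1312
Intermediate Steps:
f(N, I) = I*N (f(N, I) = 0 + I*N = I*N)
f(8, -2)*(-5*(-8) + 42) = (-2*8)*(-5*(-8) + 42) = -16*(40 + 42) = -16*82 = -1312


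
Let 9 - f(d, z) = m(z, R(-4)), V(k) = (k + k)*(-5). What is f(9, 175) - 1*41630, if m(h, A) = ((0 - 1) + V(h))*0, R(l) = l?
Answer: -41621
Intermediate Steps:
V(k) = -10*k (V(k) = (2*k)*(-5) = -10*k)
m(h, A) = 0 (m(h, A) = ((0 - 1) - 10*h)*0 = (-1 - 10*h)*0 = 0)
f(d, z) = 9 (f(d, z) = 9 - 1*0 = 9 + 0 = 9)
f(9, 175) - 1*41630 = 9 - 1*41630 = 9 - 41630 = -41621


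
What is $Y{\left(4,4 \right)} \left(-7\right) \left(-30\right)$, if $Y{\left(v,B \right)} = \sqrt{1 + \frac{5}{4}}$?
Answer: $315$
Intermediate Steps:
$Y{\left(v,B \right)} = \frac{3}{2}$ ($Y{\left(v,B \right)} = \sqrt{1 + 5 \cdot \frac{1}{4}} = \sqrt{1 + \frac{5}{4}} = \sqrt{\frac{9}{4}} = \frac{3}{2}$)
$Y{\left(4,4 \right)} \left(-7\right) \left(-30\right) = \frac{3}{2} \left(-7\right) \left(-30\right) = \left(- \frac{21}{2}\right) \left(-30\right) = 315$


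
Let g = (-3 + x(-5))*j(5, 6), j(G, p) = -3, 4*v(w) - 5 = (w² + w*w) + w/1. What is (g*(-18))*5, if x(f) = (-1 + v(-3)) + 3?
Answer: 1080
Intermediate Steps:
v(w) = 5/4 + w²/2 + w/4 (v(w) = 5/4 + ((w² + w*w) + w/1)/4 = 5/4 + ((w² + w²) + w*1)/4 = 5/4 + (2*w² + w)/4 = 5/4 + (w + 2*w²)/4 = 5/4 + (w²/2 + w/4) = 5/4 + w²/2 + w/4)
x(f) = 7 (x(f) = (-1 + (5/4 + (½)*(-3)² + (¼)*(-3))) + 3 = (-1 + (5/4 + (½)*9 - ¾)) + 3 = (-1 + (5/4 + 9/2 - ¾)) + 3 = (-1 + 5) + 3 = 4 + 3 = 7)
g = -12 (g = (-3 + 7)*(-3) = 4*(-3) = -12)
(g*(-18))*5 = -12*(-18)*5 = 216*5 = 1080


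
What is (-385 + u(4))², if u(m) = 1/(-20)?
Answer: 59305401/400 ≈ 1.4826e+5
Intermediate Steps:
u(m) = -1/20
(-385 + u(4))² = (-385 - 1/20)² = (-7701/20)² = 59305401/400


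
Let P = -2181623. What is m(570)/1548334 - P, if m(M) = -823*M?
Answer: 1688940298486/774167 ≈ 2.1816e+6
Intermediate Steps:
m(570)/1548334 - P = -823*570/1548334 - 1*(-2181623) = -469110*1/1548334 + 2181623 = -234555/774167 + 2181623 = 1688940298486/774167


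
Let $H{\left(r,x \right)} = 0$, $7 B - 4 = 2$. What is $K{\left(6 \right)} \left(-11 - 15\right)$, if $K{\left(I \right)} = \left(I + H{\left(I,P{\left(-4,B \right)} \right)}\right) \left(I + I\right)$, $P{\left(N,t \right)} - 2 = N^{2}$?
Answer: $-1872$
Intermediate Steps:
$B = \frac{6}{7}$ ($B = \frac{4}{7} + \frac{1}{7} \cdot 2 = \frac{4}{7} + \frac{2}{7} = \frac{6}{7} \approx 0.85714$)
$P{\left(N,t \right)} = 2 + N^{2}$
$K{\left(I \right)} = 2 I^{2}$ ($K{\left(I \right)} = \left(I + 0\right) \left(I + I\right) = I 2 I = 2 I^{2}$)
$K{\left(6 \right)} \left(-11 - 15\right) = 2 \cdot 6^{2} \left(-11 - 15\right) = 2 \cdot 36 \left(-26\right) = 72 \left(-26\right) = -1872$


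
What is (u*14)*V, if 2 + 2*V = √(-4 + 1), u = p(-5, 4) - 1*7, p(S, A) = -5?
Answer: 168 - 84*I*√3 ≈ 168.0 - 145.49*I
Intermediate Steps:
u = -12 (u = -5 - 1*7 = -5 - 7 = -12)
V = -1 + I*√3/2 (V = -1 + √(-4 + 1)/2 = -1 + √(-3)/2 = -1 + (I*√3)/2 = -1 + I*√3/2 ≈ -1.0 + 0.86602*I)
(u*14)*V = (-12*14)*(-1 + I*√3/2) = -168*(-1 + I*√3/2) = 168 - 84*I*√3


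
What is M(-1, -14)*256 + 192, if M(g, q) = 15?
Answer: 4032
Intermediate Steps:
M(-1, -14)*256 + 192 = 15*256 + 192 = 3840 + 192 = 4032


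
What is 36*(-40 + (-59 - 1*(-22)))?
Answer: -2772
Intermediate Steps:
36*(-40 + (-59 - 1*(-22))) = 36*(-40 + (-59 + 22)) = 36*(-40 - 37) = 36*(-77) = -2772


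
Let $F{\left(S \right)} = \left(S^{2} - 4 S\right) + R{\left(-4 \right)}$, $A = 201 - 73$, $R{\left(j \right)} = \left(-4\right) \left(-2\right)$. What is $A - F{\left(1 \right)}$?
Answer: $123$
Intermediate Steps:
$R{\left(j \right)} = 8$
$A = 128$ ($A = 201 - 73 = 128$)
$F{\left(S \right)} = 8 + S^{2} - 4 S$ ($F{\left(S \right)} = \left(S^{2} - 4 S\right) + 8 = 8 + S^{2} - 4 S$)
$A - F{\left(1 \right)} = 128 - \left(8 + 1^{2} - 4\right) = 128 - \left(8 + 1 - 4\right) = 128 - 5 = 123$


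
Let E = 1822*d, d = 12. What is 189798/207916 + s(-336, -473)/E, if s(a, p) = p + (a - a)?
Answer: 1012849801/1136468856 ≈ 0.89122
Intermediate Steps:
E = 21864 (E = 1822*12 = 21864)
s(a, p) = p (s(a, p) = p + 0 = p)
189798/207916 + s(-336, -473)/E = 189798/207916 - 473/21864 = 189798*(1/207916) - 473*1/21864 = 94899/103958 - 473/21864 = 1012849801/1136468856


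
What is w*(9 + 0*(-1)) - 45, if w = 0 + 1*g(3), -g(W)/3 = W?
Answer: -126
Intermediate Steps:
g(W) = -3*W
w = -9 (w = 0 + 1*(-3*3) = 0 + 1*(-9) = 0 - 9 = -9)
w*(9 + 0*(-1)) - 45 = -9*(9 + 0*(-1)) - 45 = -9*(9 + 0) - 45 = -9*9 - 45 = -81 - 45 = -126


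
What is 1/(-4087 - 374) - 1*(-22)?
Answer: 98141/4461 ≈ 22.000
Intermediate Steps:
1/(-4087 - 374) - 1*(-22) = 1/(-4461) + 22 = -1/4461 + 22 = 98141/4461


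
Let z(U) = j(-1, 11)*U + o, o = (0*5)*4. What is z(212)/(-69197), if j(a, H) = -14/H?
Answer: 2968/761167 ≈ 0.0038993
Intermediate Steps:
o = 0 (o = 0*4 = 0)
z(U) = -14*U/11 (z(U) = (-14/11)*U + 0 = (-14*1/11)*U + 0 = -14*U/11 + 0 = -14*U/11)
z(212)/(-69197) = -14/11*212/(-69197) = -2968/11*(-1/69197) = 2968/761167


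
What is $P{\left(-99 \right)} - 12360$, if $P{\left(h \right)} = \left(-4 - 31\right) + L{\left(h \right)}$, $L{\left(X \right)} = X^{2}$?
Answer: $-2594$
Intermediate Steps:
$P{\left(h \right)} = -35 + h^{2}$ ($P{\left(h \right)} = \left(-4 - 31\right) + h^{2} = -35 + h^{2}$)
$P{\left(-99 \right)} - 12360 = \left(-35 + \left(-99\right)^{2}\right) - 12360 = \left(-35 + 9801\right) - 12360 = 9766 - 12360 = -2594$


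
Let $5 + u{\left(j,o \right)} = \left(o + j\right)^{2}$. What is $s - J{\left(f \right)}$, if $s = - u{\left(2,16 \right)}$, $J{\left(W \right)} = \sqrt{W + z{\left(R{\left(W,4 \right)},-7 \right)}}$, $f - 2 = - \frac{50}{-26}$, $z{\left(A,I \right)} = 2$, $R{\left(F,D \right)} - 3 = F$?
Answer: $-319 - \frac{\sqrt{1001}}{13} \approx -321.43$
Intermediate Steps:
$R{\left(F,D \right)} = 3 + F$
$u{\left(j,o \right)} = -5 + \left(j + o\right)^{2}$ ($u{\left(j,o \right)} = -5 + \left(o + j\right)^{2} = -5 + \left(j + o\right)^{2}$)
$f = \frac{51}{13}$ ($f = 2 - \frac{50}{-26} = 2 - - \frac{25}{13} = 2 + \frac{25}{13} = \frac{51}{13} \approx 3.9231$)
$J{\left(W \right)} = \sqrt{2 + W}$ ($J{\left(W \right)} = \sqrt{W + 2} = \sqrt{2 + W}$)
$s = -319$ ($s = - (-5 + \left(2 + 16\right)^{2}) = - (-5 + 18^{2}) = - (-5 + 324) = \left(-1\right) 319 = -319$)
$s - J{\left(f \right)} = -319 - \sqrt{2 + \frac{51}{13}} = -319 - \sqrt{\frac{77}{13}} = -319 - \frac{\sqrt{1001}}{13}$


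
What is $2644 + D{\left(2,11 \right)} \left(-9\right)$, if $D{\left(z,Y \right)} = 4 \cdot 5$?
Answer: $2464$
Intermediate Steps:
$D{\left(z,Y \right)} = 20$
$2644 + D{\left(2,11 \right)} \left(-9\right) = 2644 + 20 \left(-9\right) = 2644 - 180 = 2464$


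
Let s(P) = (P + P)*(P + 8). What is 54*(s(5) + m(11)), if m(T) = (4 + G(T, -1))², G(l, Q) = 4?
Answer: 10476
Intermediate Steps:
s(P) = 2*P*(8 + P) (s(P) = (2*P)*(8 + P) = 2*P*(8 + P))
m(T) = 64 (m(T) = (4 + 4)² = 8² = 64)
54*(s(5) + m(11)) = 54*(2*5*(8 + 5) + 64) = 54*(2*5*13 + 64) = 54*(130 + 64) = 54*194 = 10476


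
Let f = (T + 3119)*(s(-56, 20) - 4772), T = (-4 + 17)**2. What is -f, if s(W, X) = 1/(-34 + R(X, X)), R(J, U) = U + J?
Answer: 15689788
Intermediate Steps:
R(J, U) = J + U
T = 169 (T = 13**2 = 169)
s(W, X) = 1/(-34 + 2*X) (s(W, X) = 1/(-34 + (X + X)) = 1/(-34 + 2*X))
f = -15689788 (f = (169 + 3119)*(1/(2*(-17 + 20)) - 4772) = 3288*((1/2)/3 - 4772) = 3288*((1/2)*(1/3) - 4772) = 3288*(1/6 - 4772) = 3288*(-28631/6) = -15689788)
-f = -1*(-15689788) = 15689788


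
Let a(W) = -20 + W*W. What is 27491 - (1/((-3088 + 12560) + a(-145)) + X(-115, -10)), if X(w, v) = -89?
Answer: 840555659/30477 ≈ 27580.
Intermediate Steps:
a(W) = -20 + W²
27491 - (1/((-3088 + 12560) + a(-145)) + X(-115, -10)) = 27491 - (1/((-3088 + 12560) + (-20 + (-145)²)) - 89) = 27491 - (1/(9472 + (-20 + 21025)) - 89) = 27491 - (1/(9472 + 21005) - 89) = 27491 - (1/30477 - 89) = 27491 - 1*(-2712452/30477) = 27491 + 2712452/30477 = 840555659/30477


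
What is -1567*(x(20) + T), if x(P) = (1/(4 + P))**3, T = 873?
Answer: -18911109151/13824 ≈ -1.3680e+6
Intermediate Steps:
x(P) = (4 + P)**(-3)
-1567*(x(20) + T) = -1567*((4 + 20)**(-3) + 873) = -1567*(24**(-3) + 873) = -1567*(1/13824 + 873) = -1567*12068353/13824 = -18911109151/13824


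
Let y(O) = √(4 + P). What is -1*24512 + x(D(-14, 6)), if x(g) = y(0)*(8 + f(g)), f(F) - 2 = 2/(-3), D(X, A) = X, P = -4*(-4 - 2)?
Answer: -24512 + 56*√7/3 ≈ -24463.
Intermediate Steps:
P = 24 (P = -4*(-6) = 24)
f(F) = 4/3 (f(F) = 2 + 2/(-3) = 2 + 2*(-⅓) = 2 - ⅔ = 4/3)
y(O) = 2*√7 (y(O) = √(4 + 24) = √28 = 2*√7)
x(g) = 56*√7/3 (x(g) = (2*√7)*(8 + 4/3) = (2*√7)*(28/3) = 56*√7/3)
-1*24512 + x(D(-14, 6)) = -1*24512 + 56*√7/3 = -24512 + 56*√7/3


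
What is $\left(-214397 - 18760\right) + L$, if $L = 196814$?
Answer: $-36343$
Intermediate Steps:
$\left(-214397 - 18760\right) + L = \left(-214397 - 18760\right) + 196814 = -233157 + 196814 = -36343$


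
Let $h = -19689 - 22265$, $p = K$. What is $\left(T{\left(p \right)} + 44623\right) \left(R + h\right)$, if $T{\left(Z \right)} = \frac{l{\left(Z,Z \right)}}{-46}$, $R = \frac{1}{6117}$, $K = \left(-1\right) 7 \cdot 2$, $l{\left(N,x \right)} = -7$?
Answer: $- \frac{526780790774305}{281382} \approx -1.8721 \cdot 10^{9}$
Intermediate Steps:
$K = -14$ ($K = \left(-7\right) 2 = -14$)
$p = -14$
$R = \frac{1}{6117} \approx 0.00016348$
$T{\left(Z \right)} = \frac{7}{46}$ ($T{\left(Z \right)} = - \frac{7}{-46} = \left(-7\right) \left(- \frac{1}{46}\right) = \frac{7}{46}$)
$h = -41954$
$\left(T{\left(p \right)} + 44623\right) \left(R + h\right) = \left(\frac{7}{46} + 44623\right) \left(\frac{1}{6117} - 41954\right) = \frac{2052665}{46} \left(- \frac{256632617}{6117}\right) = - \frac{526780790774305}{281382}$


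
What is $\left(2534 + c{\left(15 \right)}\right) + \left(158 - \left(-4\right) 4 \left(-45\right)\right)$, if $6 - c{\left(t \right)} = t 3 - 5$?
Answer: $1938$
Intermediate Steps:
$c{\left(t \right)} = 11 - 3 t$ ($c{\left(t \right)} = 6 - \left(t 3 - 5\right) = 6 - \left(3 t - 5\right) = 6 - \left(-5 + 3 t\right) = 11 - 3 t$)
$\left(2534 + c{\left(15 \right)}\right) + \left(158 - \left(-4\right) 4 \left(-45\right)\right) = \left(2534 + \left(11 - 45\right)\right) + \left(158 - \left(-4\right) 4 \left(-45\right)\right) = \left(2534 + \left(11 - 45\right)\right) + \left(158 - \left(-16\right) \left(-45\right)\right) = \left(2534 - 34\right) + \left(158 - 720\right) = 2500 + \left(158 - 720\right) = 2500 - 562 = 1938$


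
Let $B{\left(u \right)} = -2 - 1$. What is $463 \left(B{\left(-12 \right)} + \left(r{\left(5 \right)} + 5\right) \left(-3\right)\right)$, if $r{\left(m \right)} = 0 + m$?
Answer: $-15279$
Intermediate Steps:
$B{\left(u \right)} = -3$ ($B{\left(u \right)} = -2 - 1 = -3$)
$r{\left(m \right)} = m$
$463 \left(B{\left(-12 \right)} + \left(r{\left(5 \right)} + 5\right) \left(-3\right)\right) = 463 \left(-3 + \left(5 + 5\right) \left(-3\right)\right) = 463 \left(-3 + 10 \left(-3\right)\right) = 463 \left(-3 - 30\right) = 463 \left(-33\right) = -15279$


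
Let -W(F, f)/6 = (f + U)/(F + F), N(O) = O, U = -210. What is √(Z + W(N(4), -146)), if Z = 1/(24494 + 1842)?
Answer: √11574199598/6584 ≈ 16.340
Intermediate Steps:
W(F, f) = -3*(-210 + f)/F (W(F, f) = -6*(f - 210)/(F + F) = -6*(-210 + f)/(2*F) = -6*(-210 + f)*1/(2*F) = -3*(-210 + f)/F)
Z = 1/26336 ≈ 3.7971e-5
√(Z + W(N(4), -146)) = √(1/26336 + 3*(210 - 1*(-146))/4) = √(1/26336 + 3*(¼)*(210 + 146)) = √(1/26336 + 3*(¼)*356) = √(1/26336 + 267) = √(7031713/26336) = √11574199598/6584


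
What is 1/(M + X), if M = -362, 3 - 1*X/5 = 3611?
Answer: -1/18402 ≈ -5.4342e-5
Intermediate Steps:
X = -18040 (X = 15 - 5*3611 = 15 - 18055 = -18040)
1/(M + X) = 1/(-362 - 18040) = 1/(-18402) = -1/18402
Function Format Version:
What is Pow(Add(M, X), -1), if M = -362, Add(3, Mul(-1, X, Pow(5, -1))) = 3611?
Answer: Rational(-1, 18402) ≈ -5.4342e-5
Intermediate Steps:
X = -18040 (X = Add(15, Mul(-5, 3611)) = Add(15, -18055) = -18040)
Pow(Add(M, X), -1) = Pow(Add(-362, -18040), -1) = Pow(-18402, -1) = Rational(-1, 18402)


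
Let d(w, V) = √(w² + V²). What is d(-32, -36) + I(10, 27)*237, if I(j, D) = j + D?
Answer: 8769 + 4*√145 ≈ 8817.2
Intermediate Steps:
d(w, V) = √(V² + w²)
I(j, D) = D + j
d(-32, -36) + I(10, 27)*237 = √((-36)² + (-32)²) + (27 + 10)*237 = √(1296 + 1024) + 37*237 = √2320 + 8769 = 4*√145 + 8769 = 8769 + 4*√145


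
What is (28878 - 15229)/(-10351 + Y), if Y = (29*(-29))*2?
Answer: -13649/12033 ≈ -1.1343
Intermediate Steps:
Y = -1682 (Y = -841*2 = -1682)
(28878 - 15229)/(-10351 + Y) = (28878 - 15229)/(-10351 - 1682) = 13649/(-12033) = 13649*(-1/12033) = -13649/12033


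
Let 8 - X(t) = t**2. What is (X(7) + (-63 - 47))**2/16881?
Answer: 22801/16881 ≈ 1.3507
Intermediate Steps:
X(t) = 8 - t**2
(X(7) + (-63 - 47))**2/16881 = ((8 - 1*7**2) + (-63 - 47))**2/16881 = ((8 - 1*49) - 110)**2*(1/16881) = ((8 - 49) - 110)**2*(1/16881) = (-41 - 110)**2*(1/16881) = (-151)**2*(1/16881) = 22801*(1/16881) = 22801/16881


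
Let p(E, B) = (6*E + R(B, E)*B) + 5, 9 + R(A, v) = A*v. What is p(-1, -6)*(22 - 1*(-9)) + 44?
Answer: 571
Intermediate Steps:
R(A, v) = -9 + A*v
p(E, B) = 5 + 6*E + B*(-9 + B*E) (p(E, B) = (6*E + (-9 + B*E)*B) + 5 = (6*E + B*(-9 + B*E)) + 5 = 5 + 6*E + B*(-9 + B*E))
p(-1, -6)*(22 - 1*(-9)) + 44 = (5 + 6*(-1) - 6*(-9 - 6*(-1)))*(22 - 1*(-9)) + 44 = (5 - 6 - 6*(-9 + 6))*(22 + 9) + 44 = (5 - 6 - 6*(-3))*31 + 44 = (5 - 6 + 18)*31 + 44 = 17*31 + 44 = 527 + 44 = 571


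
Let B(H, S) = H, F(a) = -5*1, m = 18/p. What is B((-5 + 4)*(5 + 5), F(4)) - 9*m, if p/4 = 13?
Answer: -341/26 ≈ -13.115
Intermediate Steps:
p = 52 (p = 4*13 = 52)
m = 9/26 (m = 18/52 = 18*(1/52) = 9/26 ≈ 0.34615)
F(a) = -5
B((-5 + 4)*(5 + 5), F(4)) - 9*m = (-5 + 4)*(5 + 5) - 9*9/26 = -1*10 - 81/26 = -10 - 81/26 = -341/26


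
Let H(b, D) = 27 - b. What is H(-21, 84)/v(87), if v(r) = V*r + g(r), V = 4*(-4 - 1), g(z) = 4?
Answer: -6/217 ≈ -0.027650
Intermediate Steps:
V = -20 (V = 4*(-5) = -20)
v(r) = 4 - 20*r (v(r) = -20*r + 4 = 4 - 20*r)
H(-21, 84)/v(87) = (27 - 1*(-21))/(4 - 20*87) = (27 + 21)/(4 - 1740) = 48/(-1736) = 48*(-1/1736) = -6/217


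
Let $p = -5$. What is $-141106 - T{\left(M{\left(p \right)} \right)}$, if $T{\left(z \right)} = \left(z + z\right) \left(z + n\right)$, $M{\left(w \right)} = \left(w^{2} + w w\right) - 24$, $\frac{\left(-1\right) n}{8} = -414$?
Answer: $-314682$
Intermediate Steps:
$n = 3312$ ($n = \left(-8\right) \left(-414\right) = 3312$)
$M{\left(w \right)} = -24 + 2 w^{2}$ ($M{\left(w \right)} = \left(w^{2} + w^{2}\right) - 24 = 2 w^{2} - 24 = -24 + 2 w^{2}$)
$T{\left(z \right)} = 2 z \left(3312 + z\right)$ ($T{\left(z \right)} = \left(z + z\right) \left(z + 3312\right) = 2 z \left(3312 + z\right)$)
$-141106 - T{\left(M{\left(p \right)} \right)} = -141106 - 2 \left(-24 + 2 \left(-5\right)^{2}\right) \left(3312 - \left(24 - 2 \left(-5\right)^{2}\right)\right) = -141106 - 2 \left(-24 + 2 \cdot 25\right) \left(3312 + \left(-24 + 2 \cdot 25\right)\right) = -141106 - 2 \left(-24 + 50\right) \left(3312 + \left(-24 + 50\right)\right) = -141106 - 2 \cdot 26 \left(3312 + 26\right) = -141106 - 2 \cdot 26 \cdot 3338 = -141106 - 173576 = -314682$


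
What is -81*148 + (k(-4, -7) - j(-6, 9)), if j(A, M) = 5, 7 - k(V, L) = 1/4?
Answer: -47945/4 ≈ -11986.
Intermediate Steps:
k(V, L) = 27/4 (k(V, L) = 7 - 1/4 = 7 - 1*¼ = 7 - ¼ = 27/4)
-81*148 + (k(-4, -7) - j(-6, 9)) = -81*148 + (27/4 - 1*5) = -11988 + (27/4 - 5) = -11988 + 7/4 = -47945/4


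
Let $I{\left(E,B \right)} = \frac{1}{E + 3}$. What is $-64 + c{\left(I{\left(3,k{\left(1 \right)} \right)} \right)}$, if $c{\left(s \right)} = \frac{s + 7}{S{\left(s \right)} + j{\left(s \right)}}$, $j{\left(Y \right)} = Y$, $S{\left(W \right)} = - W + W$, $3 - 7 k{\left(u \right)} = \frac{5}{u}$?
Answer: $-21$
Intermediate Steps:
$k{\left(u \right)} = \frac{3}{7} - \frac{5}{7 u}$ ($k{\left(u \right)} = \frac{3}{7} - \frac{5 \frac{1}{u}}{7} = \frac{3}{7} - \frac{5}{7 u}$)
$I{\left(E,B \right)} = \frac{1}{3 + E}$
$S{\left(W \right)} = 0$
$c{\left(s \right)} = \frac{7 + s}{s}$ ($c{\left(s \right)} = \frac{s + 7}{0 + s} = \frac{7 + s}{s}$)
$-64 + c{\left(I{\left(3,k{\left(1 \right)} \right)} \right)} = -64 + \frac{7 + \frac{1}{3 + 3}}{\frac{1}{3 + 3}} = -64 + \frac{7 + \frac{1}{6}}{\frac{1}{6}} = -64 + \frac{1}{\frac{1}{6}} \left(7 + \frac{1}{6}\right) = -64 + 6 \cdot \frac{43}{6} = -64 + 43 = -21$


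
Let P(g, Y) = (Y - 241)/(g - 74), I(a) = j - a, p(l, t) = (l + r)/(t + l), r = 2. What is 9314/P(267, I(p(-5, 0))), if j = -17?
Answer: -8988010/1293 ≈ -6951.3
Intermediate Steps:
p(l, t) = (2 + l)/(l + t) (p(l, t) = (l + 2)/(t + l) = (2 + l)/(l + t))
I(a) = -17 - a
P(g, Y) = (-241 + Y)/(-74 + g)
9314/P(267, I(p(-5, 0))) = 9314/(((-241 + (-17 - (2 - 5)/(-5 + 0)))/(-74 + 267))) = 9314/(((-241 + (-17 - (-3)/(-5)))/193)) = 9314/(((-241 + (-17 - (-1)*(-3)/5))/193)) = 9314/(((-241 + (-17 - 1*⅗))/193)) = 9314/(((-241 + (-17 - ⅗))/193)) = 9314/(((-241 - 88/5)/193)) = 9314/(((1/193)*(-1293/5))) = 9314/(-1293/965) = 9314*(-965/1293) = -8988010/1293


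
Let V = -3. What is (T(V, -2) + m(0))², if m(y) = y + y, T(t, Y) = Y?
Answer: 4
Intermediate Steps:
m(y) = 2*y
(T(V, -2) + m(0))² = (-2 + 2*0)² = (-2 + 0)² = (-2)² = 4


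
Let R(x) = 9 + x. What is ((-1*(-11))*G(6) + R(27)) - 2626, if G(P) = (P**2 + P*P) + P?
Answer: -1732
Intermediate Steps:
G(P) = P + 2*P**2 (G(P) = (P**2 + P**2) + P = 2*P**2 + P = P + 2*P**2)
((-1*(-11))*G(6) + R(27)) - 2626 = ((-1*(-11))*(6*(1 + 2*6)) + (9 + 27)) - 2626 = (11*(6*(1 + 12)) + 36) - 2626 = (11*(6*13) + 36) - 2626 = (11*78 + 36) - 2626 = (858 + 36) - 2626 = 894 - 2626 = -1732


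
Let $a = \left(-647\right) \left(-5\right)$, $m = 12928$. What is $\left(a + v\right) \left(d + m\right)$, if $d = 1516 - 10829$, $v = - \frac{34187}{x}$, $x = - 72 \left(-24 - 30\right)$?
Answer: $\frac{15114909065}{1296} \approx 1.1663 \cdot 10^{7}$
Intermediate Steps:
$x = 3888$ ($x = \left(-72\right) \left(-54\right) = 3888$)
$a = 3235$
$v = - \frac{34187}{3888} \approx -8.793$
$d = -9313$
$\left(a + v\right) \left(d + m\right) = \left(3235 - \frac{34187}{3888}\right) \left(-9313 + 12928\right) = \frac{12543493}{3888} \cdot 3615 = \frac{15114909065}{1296}$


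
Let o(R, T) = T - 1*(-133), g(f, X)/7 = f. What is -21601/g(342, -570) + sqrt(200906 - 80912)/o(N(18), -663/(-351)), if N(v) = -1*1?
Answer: -21601/2394 + 9*sqrt(119994)/1214 ≈ -6.4549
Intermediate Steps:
g(f, X) = 7*f
N(v) = -1
o(R, T) = 133 + T (o(R, T) = T + 133 = 133 + T)
-21601/g(342, -570) + sqrt(200906 - 80912)/o(N(18), -663/(-351)) = -21601/(7*342) + sqrt(200906 - 80912)/(133 - 663/(-351)) = -21601/2394 + sqrt(119994)/(133 - 663*(-1/351)) = -21601*1/2394 + sqrt(119994)/(133 + 17/9) = -21601/2394 + sqrt(119994)/(1214/9) = -21601/2394 + sqrt(119994)*(9/1214) = -21601/2394 + 9*sqrt(119994)/1214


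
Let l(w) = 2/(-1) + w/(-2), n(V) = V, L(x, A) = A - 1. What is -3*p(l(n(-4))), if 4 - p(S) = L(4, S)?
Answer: -15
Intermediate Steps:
L(x, A) = -1 + A
l(w) = -2 - w/2 (l(w) = 2*(-1) + w*(-1/2) = -2 - w/2)
p(S) = 5 - S (p(S) = 4 - (-1 + S) = 4 + (1 - S) = 5 - S)
-3*p(l(n(-4))) = -3*(5 - (-2 - 1/2*(-4))) = -3*(5 - (-2 + 2)) = -3*(5 - 1*0) = -3*(5 + 0) = -3*5 = -15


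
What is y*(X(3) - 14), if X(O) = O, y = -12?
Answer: 132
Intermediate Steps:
y*(X(3) - 14) = -12*(3 - 14) = -12*(-11) = 132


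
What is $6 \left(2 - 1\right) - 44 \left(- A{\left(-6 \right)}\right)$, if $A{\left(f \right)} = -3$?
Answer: $-126$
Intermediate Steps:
$6 \left(2 - 1\right) - 44 \left(- A{\left(-6 \right)}\right) = 6 \left(2 - 1\right) - 44 \left(\left(-1\right) \left(-3\right)\right) = 6 \cdot 1 - 132 = 6 - 132 = -126$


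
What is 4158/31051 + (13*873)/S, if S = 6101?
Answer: 377765757/189442151 ≈ 1.9941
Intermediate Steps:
4158/31051 + (13*873)/S = 4158/31051 + (13*873)/6101 = 4158*(1/31051) + 11349*(1/6101) = 4158/31051 + 11349/6101 = 377765757/189442151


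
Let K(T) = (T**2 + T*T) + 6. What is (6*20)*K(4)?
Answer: 4560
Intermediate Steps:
K(T) = 6 + 2*T**2 (K(T) = (T**2 + T**2) + 6 = 2*T**2 + 6 = 6 + 2*T**2)
(6*20)*K(4) = (6*20)*(6 + 2*4**2) = 120*(6 + 2*16) = 120*(6 + 32) = 120*38 = 4560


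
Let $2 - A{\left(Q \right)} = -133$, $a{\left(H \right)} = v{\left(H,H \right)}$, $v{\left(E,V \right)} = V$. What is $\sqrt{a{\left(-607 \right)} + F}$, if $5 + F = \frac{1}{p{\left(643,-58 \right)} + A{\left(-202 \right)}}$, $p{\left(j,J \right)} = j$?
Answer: $\frac{11 i \sqrt{3061430}}{778} \approx 24.739 i$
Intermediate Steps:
$a{\left(H \right)} = H$
$A{\left(Q \right)} = 135$ ($A{\left(Q \right)} = 2 - -133 = 2 + 133 = 135$)
$F = - \frac{3889}{778}$ ($F = -5 + \frac{1}{643 + 135} = -5 + \frac{1}{778} = - \frac{3889}{778} \approx -4.9987$)
$\sqrt{a{\left(-607 \right)} + F} = \sqrt{-607 - \frac{3889}{778}} = \sqrt{- \frac{476135}{778}} = \frac{11 i \sqrt{3061430}}{778}$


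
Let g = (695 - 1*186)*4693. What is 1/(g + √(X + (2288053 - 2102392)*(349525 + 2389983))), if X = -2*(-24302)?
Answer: 2388737/5197444611777 - 8*√7947185053/5197444611777 ≈ 3.2238e-7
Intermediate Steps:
X = 48604
g = 2388737 (g = (695 - 186)*4693 = 509*4693 = 2388737)
1/(g + √(X + (2288053 - 2102392)*(349525 + 2389983))) = 1/(2388737 + √(48604 + (2288053 - 2102392)*(349525 + 2389983))) = 1/(2388737 + √(48604 + 185661*2739508)) = 1/(2388737 + √(48604 + 508619794788)) = 1/(2388737 + √508619843392) = 1/(2388737 + 8*√7947185053)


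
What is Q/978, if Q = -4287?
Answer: -1429/326 ≈ -4.3834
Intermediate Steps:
Q/978 = -4287/978 = -4287*1/978 = -1429/326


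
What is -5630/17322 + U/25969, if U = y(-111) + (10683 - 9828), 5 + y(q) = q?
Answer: -66702256/224917509 ≈ -0.29656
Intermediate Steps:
y(q) = -5 + q
U = 739 (U = (-5 - 111) + (10683 - 9828) = -116 + 855 = 739)
-5630/17322 + U/25969 = -5630/17322 + 739/25969 = -5630*1/17322 + 739*(1/25969) = -2815/8661 + 739/25969 = -66702256/224917509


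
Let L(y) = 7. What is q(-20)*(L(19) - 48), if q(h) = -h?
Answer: -820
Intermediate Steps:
q(-20)*(L(19) - 48) = (-1*(-20))*(7 - 48) = 20*(-41) = -820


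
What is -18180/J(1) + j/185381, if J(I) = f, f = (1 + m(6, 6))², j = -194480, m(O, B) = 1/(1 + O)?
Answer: -41288387285/2966096 ≈ -13920.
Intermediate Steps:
f = 64/49 (f = (1 + 1/(1 + 6))² = (1 + 1/7)² = (1 + ⅐)² = (8/7)² = 64/49 ≈ 1.3061)
J(I) = 64/49
-18180/J(1) + j/185381 = -18180/64/49 - 194480/185381 = -18180*49/64 - 194480*1/185381 = -222705/16 - 194480/185381 = -41288387285/2966096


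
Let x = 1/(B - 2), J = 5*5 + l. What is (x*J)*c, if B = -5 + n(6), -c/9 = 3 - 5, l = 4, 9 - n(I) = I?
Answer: -261/2 ≈ -130.50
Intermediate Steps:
n(I) = 9 - I
c = 18 (c = -9*(3 - 5) = -9*(-2) = 18)
B = -2 (B = -5 + (9 - 1*6) = -5 + (9 - 6) = -5 + 3 = -2)
J = 29 (J = 5*5 + 4 = 25 + 4 = 29)
x = -1/4 (x = 1/(-2 - 2) = 1/(-4) = -1/4 ≈ -0.25000)
(x*J)*c = -1/4*29*18 = -29/4*18 = -261/2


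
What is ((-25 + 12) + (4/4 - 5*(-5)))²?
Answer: 169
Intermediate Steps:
((-25 + 12) + (4/4 - 5*(-5)))² = (-13 + (4*(¼) + 25))² = (-13 + (1 + 25))² = (-13 + 26)² = 13² = 169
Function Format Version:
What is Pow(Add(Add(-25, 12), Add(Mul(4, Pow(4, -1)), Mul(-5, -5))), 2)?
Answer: 169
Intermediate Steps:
Pow(Add(Add(-25, 12), Add(Mul(4, Pow(4, -1)), Mul(-5, -5))), 2) = Pow(Add(-13, Add(Mul(4, Rational(1, 4)), 25)), 2) = Pow(Add(-13, Add(1, 25)), 2) = Pow(Add(-13, 26), 2) = Pow(13, 2) = 169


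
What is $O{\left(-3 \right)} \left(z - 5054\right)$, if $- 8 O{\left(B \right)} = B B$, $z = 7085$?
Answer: $- \frac{18279}{8} \approx -2284.9$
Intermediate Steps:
$O{\left(B \right)} = - \frac{B^{2}}{8}$ ($O{\left(B \right)} = - \frac{B B}{8} = - \frac{B^{2}}{8}$)
$O{\left(-3 \right)} \left(z - 5054\right) = - \frac{\left(-3\right)^{2}}{8} \left(7085 - 5054\right) = \left(- \frac{1}{8}\right) 9 \cdot 2031 = \left(- \frac{9}{8}\right) 2031 = - \frac{18279}{8}$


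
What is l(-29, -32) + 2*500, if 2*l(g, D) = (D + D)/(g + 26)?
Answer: 3032/3 ≈ 1010.7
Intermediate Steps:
l(g, D) = D/(26 + g) (l(g, D) = ((D + D)/(g + 26))/2 = ((2*D)/(26 + g))/2 = (2*D/(26 + g))/2 = D/(26 + g))
l(-29, -32) + 2*500 = -32/(26 - 29) + 2*500 = -32/(-3) + 1000 = -32*(-1/3) + 1000 = 32/3 + 1000 = 3032/3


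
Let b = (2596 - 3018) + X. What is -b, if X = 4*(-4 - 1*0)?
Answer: 438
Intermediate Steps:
X = -16 (X = 4*(-4 + 0) = 4*(-4) = -16)
b = -438 (b = (2596 - 3018) - 16 = -422 - 16 = -438)
-b = -1*(-438) = 438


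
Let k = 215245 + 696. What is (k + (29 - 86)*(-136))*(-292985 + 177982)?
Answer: -25725366079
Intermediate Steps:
k = 215941
(k + (29 - 86)*(-136))*(-292985 + 177982) = (215941 + (29 - 86)*(-136))*(-292985 + 177982) = (215941 - 57*(-136))*(-115003) = (215941 + 7752)*(-115003) = 223693*(-115003) = -25725366079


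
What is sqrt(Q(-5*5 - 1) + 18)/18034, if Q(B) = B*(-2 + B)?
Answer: sqrt(746)/18034 ≈ 0.0015145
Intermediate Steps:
sqrt(Q(-5*5 - 1) + 18)/18034 = sqrt((-5*5 - 1)*(-2 + (-5*5 - 1)) + 18)/18034 = sqrt((-25 - 1)*(-2 + (-25 - 1)) + 18)*(1/18034) = sqrt(-26*(-2 - 26) + 18)*(1/18034) = sqrt(-26*(-28) + 18)*(1/18034) = sqrt(728 + 18)*(1/18034) = sqrt(746)*(1/18034) = sqrt(746)/18034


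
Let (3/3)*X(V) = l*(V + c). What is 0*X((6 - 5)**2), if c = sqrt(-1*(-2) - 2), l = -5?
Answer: 0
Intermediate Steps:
c = 0 (c = sqrt(2 - 2) = sqrt(0) = 0)
X(V) = -5*V (X(V) = -5*(V + 0) = -5*V)
0*X((6 - 5)**2) = 0*(-5*(6 - 5)**2) = 0*(-5*1**2) = 0*(-5*1) = 0*(-5) = 0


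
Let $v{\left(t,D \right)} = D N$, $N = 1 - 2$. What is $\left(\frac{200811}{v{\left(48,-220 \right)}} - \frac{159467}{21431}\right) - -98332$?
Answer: $\frac{467886178041}{4714820} \approx 99237.0$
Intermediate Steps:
$N = -1$
$v{\left(t,D \right)} = - D$ ($v{\left(t,D \right)} = D \left(-1\right) = - D$)
$\left(\frac{200811}{v{\left(48,-220 \right)}} - \frac{159467}{21431}\right) - -98332 = \left(\frac{200811}{\left(-1\right) \left(-220\right)} - \frac{159467}{21431}\right) - -98332 = \left(\frac{200811}{220} - \frac{159467}{21431}\right) + 98332 = \frac{4268497801}{4714820} + 98332 = \frac{467886178041}{4714820}$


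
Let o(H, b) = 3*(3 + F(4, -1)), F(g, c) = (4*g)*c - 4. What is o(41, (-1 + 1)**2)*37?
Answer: -1887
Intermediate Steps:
F(g, c) = -4 + 4*c*g (F(g, c) = 4*c*g - 4 = -4 + 4*c*g)
o(H, b) = -51 (o(H, b) = 3*(3 + (-4 + 4*(-1)*4)) = 3*(3 + (-4 - 16)) = 3*(3 - 20) = 3*(-17) = -51)
o(41, (-1 + 1)**2)*37 = -51*37 = -1887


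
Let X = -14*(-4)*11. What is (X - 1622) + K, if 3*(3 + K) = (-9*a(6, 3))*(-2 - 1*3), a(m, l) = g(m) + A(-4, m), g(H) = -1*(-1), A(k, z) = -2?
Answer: -1024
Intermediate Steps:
X = 616 (X = 56*11 = 616)
g(H) = 1
a(m, l) = -1 (a(m, l) = 1 - 2 = -1)
K = -18 (K = -3 + ((-9*(-1))*(-2 - 1*3))/3 = -3 + (9*(-2 - 3))/3 = -3 + (9*(-5))/3 = -3 + (⅓)*(-45) = -3 - 15 = -18)
(X - 1622) + K = (616 - 1622) - 18 = -1006 - 18 = -1024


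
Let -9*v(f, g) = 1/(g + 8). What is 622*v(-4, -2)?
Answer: -311/27 ≈ -11.519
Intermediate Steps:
v(f, g) = -1/(9*(8 + g)) (v(f, g) = -1/(9*(g + 8)) = -1/(9*(8 + g)))
622*v(-4, -2) = 622*(-1/(72 + 9*(-2))) = 622*(-1/(72 - 18)) = 622*(-1/54) = -311/27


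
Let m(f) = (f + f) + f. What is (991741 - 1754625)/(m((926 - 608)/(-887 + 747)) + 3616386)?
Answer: -53401880/253146543 ≈ -0.21095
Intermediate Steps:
m(f) = 3*f (m(f) = 2*f + f = 3*f)
(991741 - 1754625)/(m((926 - 608)/(-887 + 747)) + 3616386) = (991741 - 1754625)/(3*((926 - 608)/(-887 + 747)) + 3616386) = -762884/(3*(318/(-140)) + 3616386) = -762884/(3*(318*(-1/140)) + 3616386) = -762884/(3*(-159/70) + 3616386) = -762884/(-477/70 + 3616386) = -762884/253146543/70 = -762884*70/253146543 = -53401880/253146543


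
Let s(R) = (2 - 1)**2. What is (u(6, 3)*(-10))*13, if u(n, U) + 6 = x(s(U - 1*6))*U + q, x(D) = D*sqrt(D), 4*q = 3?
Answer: 585/2 ≈ 292.50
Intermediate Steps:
q = 3/4 (q = (1/4)*3 = 3/4 ≈ 0.75000)
s(R) = 1 (s(R) = 1**2 = 1)
x(D) = D**(3/2)
u(n, U) = -21/4 + U (u(n, U) = -6 + (1**(3/2)*U + 3/4) = -6 + (1*U + 3/4) = -6 + (U + 3/4) = -6 + (3/4 + U) = -21/4 + U)
(u(6, 3)*(-10))*13 = ((-21/4 + 3)*(-10))*13 = -9/4*(-10)*13 = (45/2)*13 = 585/2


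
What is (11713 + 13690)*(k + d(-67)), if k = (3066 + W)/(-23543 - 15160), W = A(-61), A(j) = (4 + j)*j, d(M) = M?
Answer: -165510668/97 ≈ -1.7063e+6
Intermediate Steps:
A(j) = j*(4 + j)
W = 3477 (W = -61*(4 - 61) = -61*(-57) = 3477)
k = -2181/12901 (k = (3066 + 3477)/(-23543 - 15160) = 6543/(-38703) = 6543*(-1/38703) = -2181/12901 ≈ -0.16906)
(11713 + 13690)*(k + d(-67)) = (11713 + 13690)*(-2181/12901 - 67) = 25403*(-866548/12901) = -165510668/97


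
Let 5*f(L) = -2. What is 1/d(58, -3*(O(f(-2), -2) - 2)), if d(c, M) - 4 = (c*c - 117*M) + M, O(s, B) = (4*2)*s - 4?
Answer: 5/832 ≈ 0.0060096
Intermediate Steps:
f(L) = -⅖ (f(L) = (⅕)*(-2) = -⅖)
O(s, B) = -4 + 8*s (O(s, B) = 8*s - 4 = -4 + 8*s)
d(c, M) = 4 + c² - 116*M (d(c, M) = 4 + ((c*c - 117*M) + M) = 4 + ((c² - 117*M) + M) = 4 + (c² - 116*M) = 4 + c² - 116*M)
1/d(58, -3*(O(f(-2), -2) - 2)) = 1/(4 + 58² - (-348)*((-4 + 8*(-⅖)) - 2)) = 1/(4 + 3364 - (-348)*((-4 - 16/5) - 2)) = 1/(4 + 3364 - (-348)*(-36/5 - 2)) = 1/(4 + 3364 - (-348)*(-46)/5) = 1/(4 + 3364 - 116*138/5) = 1/(4 + 3364 - 16008/5) = 1/(832/5) = 5/832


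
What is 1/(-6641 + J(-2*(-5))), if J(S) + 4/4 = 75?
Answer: -1/6567 ≈ -0.00015228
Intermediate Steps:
J(S) = 74 (J(S) = -1 + 75 = 74)
1/(-6641 + J(-2*(-5))) = 1/(-6641 + 74) = 1/(-6567) = -1/6567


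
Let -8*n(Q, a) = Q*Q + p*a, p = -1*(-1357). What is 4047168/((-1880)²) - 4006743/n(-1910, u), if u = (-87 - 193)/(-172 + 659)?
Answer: 16240026492953/1634885262775 ≈ 9.9334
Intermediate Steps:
p = 1357
u = -280/487 ≈ -0.57495
n(Q, a) = -1357*a/8 - Q²/8 (n(Q, a) = -(Q*Q + 1357*a)/8 = -(Q² + 1357*a)/8 = -1357*a/8 - Q²/8)
4047168/((-1880)²) - 4006743/n(-1910, u) = 4047168/((-1880)²) - 4006743/(-1357/8*(-280/487) - ⅛*(-1910)²) = 4047168/3534400 - 4006743/(47495/487 - ⅛*3648100) = 4047168*(1/3534400) - 4006743/(47495/487 - 912025/2) = 63237/55225 - 4006743/(-444061185/974) = 63237/55225 - 4006743*(-974/444061185) = 63237/55225 + 1300855894/148020395 = 16240026492953/1634885262775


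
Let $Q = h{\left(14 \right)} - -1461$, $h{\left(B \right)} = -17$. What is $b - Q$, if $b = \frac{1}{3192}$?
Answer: $- \frac{4609247}{3192} \approx -1444.0$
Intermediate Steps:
$b = \frac{1}{3192} \approx 0.00031328$
$Q = 1444$ ($Q = -17 - -1461 = -17 + 1461 = 1444$)
$b - Q = \frac{1}{3192} - 1444 = - \frac{4609247}{3192}$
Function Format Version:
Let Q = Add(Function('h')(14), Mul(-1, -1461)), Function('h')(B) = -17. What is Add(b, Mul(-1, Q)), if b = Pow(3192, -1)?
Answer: Rational(-4609247, 3192) ≈ -1444.0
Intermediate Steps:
b = Rational(1, 3192) ≈ 0.00031328
Q = 1444 (Q = Add(-17, Mul(-1, -1461)) = Add(-17, 1461) = 1444)
Add(b, Mul(-1, Q)) = Add(Rational(1, 3192), Mul(-1, 1444)) = Add(Rational(1, 3192), -1444) = Rational(-4609247, 3192)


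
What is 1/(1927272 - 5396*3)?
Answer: 1/1911084 ≈ 5.2326e-7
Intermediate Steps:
1/(1927272 - 5396*3) = 1/(1927272 - 1*16188) = 1/(1927272 - 16188) = 1/1911084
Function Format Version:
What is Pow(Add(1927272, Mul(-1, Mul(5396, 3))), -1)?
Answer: Rational(1, 1911084) ≈ 5.2326e-7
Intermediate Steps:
Pow(Add(1927272, Mul(-1, Mul(5396, 3))), -1) = Pow(Add(1927272, Mul(-1, 16188)), -1) = Pow(Add(1927272, -16188), -1) = Pow(1911084, -1) = Rational(1, 1911084)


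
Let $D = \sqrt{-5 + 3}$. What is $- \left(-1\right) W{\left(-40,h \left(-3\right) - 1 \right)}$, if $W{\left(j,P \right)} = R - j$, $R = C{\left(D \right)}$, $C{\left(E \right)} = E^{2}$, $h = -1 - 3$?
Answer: $38$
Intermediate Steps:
$h = -4$ ($h = -1 - 3 = -4$)
$D = i \sqrt{2}$ ($D = \sqrt{-2} = i \sqrt{2} \approx 1.4142 i$)
$R = -2$ ($R = \left(i \sqrt{2}\right)^{2} = -2$)
$W{\left(j,P \right)} = -2 - j$
$- \left(-1\right) W{\left(-40,h \left(-3\right) - 1 \right)} = - \left(-1\right) \left(-2 - -40\right) = - \left(-1\right) \left(-2 + 40\right) = - \left(-1\right) 38 = \left(-1\right) \left(-38\right) = 38$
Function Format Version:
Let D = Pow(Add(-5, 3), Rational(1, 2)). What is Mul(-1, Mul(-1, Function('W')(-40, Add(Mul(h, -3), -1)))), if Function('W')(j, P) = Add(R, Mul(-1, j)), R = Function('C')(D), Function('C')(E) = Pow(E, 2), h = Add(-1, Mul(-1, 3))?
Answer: 38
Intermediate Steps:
h = -4 (h = Add(-1, -3) = -4)
D = Mul(I, Pow(2, Rational(1, 2))) (D = Pow(-2, Rational(1, 2)) = Mul(I, Pow(2, Rational(1, 2))) ≈ Mul(1.4142, I))
R = -2 (R = Pow(Mul(I, Pow(2, Rational(1, 2))), 2) = -2)
Function('W')(j, P) = Add(-2, Mul(-1, j))
Mul(-1, Mul(-1, Function('W')(-40, Add(Mul(h, -3), -1)))) = Mul(-1, Mul(-1, Add(-2, Mul(-1, -40)))) = Mul(-1, Mul(-1, Add(-2, 40))) = Mul(-1, Mul(-1, 38)) = Mul(-1, -38) = 38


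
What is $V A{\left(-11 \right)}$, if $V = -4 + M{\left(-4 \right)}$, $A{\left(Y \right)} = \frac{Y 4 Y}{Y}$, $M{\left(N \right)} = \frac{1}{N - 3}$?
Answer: $\frac{1276}{7} \approx 182.29$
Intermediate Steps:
$M{\left(N \right)} = \frac{1}{-3 + N}$
$A{\left(Y \right)} = 4 Y$ ($A{\left(Y \right)} = \frac{4 Y Y}{Y} = \frac{4 Y^{2}}{Y} = 4 Y$)
$V = - \frac{29}{7}$ ($V = -4 + \frac{1}{-3 - 4} = -4 + \frac{1}{-7} = -4 - \frac{1}{7} = - \frac{29}{7} \approx -4.1429$)
$V A{\left(-11 \right)} = - \frac{29 \cdot 4 \left(-11\right)}{7} = \left(- \frac{29}{7}\right) \left(-44\right) = \frac{1276}{7}$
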